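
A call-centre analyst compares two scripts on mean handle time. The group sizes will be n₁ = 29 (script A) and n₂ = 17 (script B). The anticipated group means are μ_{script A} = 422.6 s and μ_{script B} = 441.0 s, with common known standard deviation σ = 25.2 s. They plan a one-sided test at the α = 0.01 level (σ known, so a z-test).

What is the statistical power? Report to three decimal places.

Power ≈ 0.526

Standardized effect: d = |μ_{script A} − μ_{script B}| / σ = |422.6 − 441.0| / 25.2 = 0.7302
Noncentrality parameter: δ = d / √(1/n₁ + 1/n₂) = 0.7302 / √(1/29 + 1/17) = 2.3904
Critical value for a one-sided test at α = 0.01: z_α = 2.326.
Power = P(Z > 2.326 − δ) = Φ(0.064) = 0.5255.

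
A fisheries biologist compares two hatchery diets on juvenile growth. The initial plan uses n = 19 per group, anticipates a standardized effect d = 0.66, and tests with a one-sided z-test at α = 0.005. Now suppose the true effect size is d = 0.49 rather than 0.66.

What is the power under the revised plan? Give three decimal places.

Power ≈ 0.143

With d = 0.49: δ = d·√(n/2) = 0.49 × √(19/2) = 1.5103. Critical value z_{0.005} = 2.576.
Revised power = Φ(δ − 2.576) = Φ(-1.066) = 0.1433.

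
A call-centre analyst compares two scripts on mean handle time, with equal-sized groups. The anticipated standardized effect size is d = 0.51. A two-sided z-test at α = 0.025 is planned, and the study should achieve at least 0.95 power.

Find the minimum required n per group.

For power 0.95 need Φ(δ − z_{0.0125}) = 0.95, so δ = z_{0.0125} + z_{0.05} = 2.241 + 1.645 = 3.886.
(The Φ(−δ − z_{α/2}) term is vanishingly small for δ > 0 and is dropped in the standard sample-size formula.)
δ = d·√(n/2) ⇒ n = 2(δ/d)² = 2 × (3.886 / 0.51)² = 116.13.
Rounding up, n = 117 per group.

n = 117 per group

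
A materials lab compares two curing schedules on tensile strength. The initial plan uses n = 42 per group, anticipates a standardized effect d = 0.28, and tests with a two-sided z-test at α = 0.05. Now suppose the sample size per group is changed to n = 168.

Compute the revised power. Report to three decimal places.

With n = 168 per group: δ = d·√(n/2) = 0.28 × √(168/2) = 2.5662. Critical value z_{0.025} = 1.960.
Revised power = Φ(δ − 1.960) + Φ(−δ − 1.960) = Φ(0.606) + Φ(-4.526) = 0.7278 + 0.0000 = 0.7278.

Power ≈ 0.728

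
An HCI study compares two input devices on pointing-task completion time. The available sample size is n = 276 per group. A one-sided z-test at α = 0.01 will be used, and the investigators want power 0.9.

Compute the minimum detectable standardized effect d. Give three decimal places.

Need Φ(δ − 2.326) = 0.9, so δ = 2.326 + 1.282 = 3.608.
δ = d·√(n/2) ⇒ d = δ/√(n/2) = 3.608/√(276/2) = 0.3071.

d ≈ 0.307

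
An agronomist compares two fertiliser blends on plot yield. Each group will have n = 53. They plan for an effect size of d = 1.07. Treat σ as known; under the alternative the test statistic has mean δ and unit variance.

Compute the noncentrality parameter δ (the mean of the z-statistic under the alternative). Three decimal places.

The noncentrality parameter scales effect size by the design's sample-size factor: δ = d·√(n/2) = 1.07 × √(53/2) = 5.5082

δ ≈ 5.508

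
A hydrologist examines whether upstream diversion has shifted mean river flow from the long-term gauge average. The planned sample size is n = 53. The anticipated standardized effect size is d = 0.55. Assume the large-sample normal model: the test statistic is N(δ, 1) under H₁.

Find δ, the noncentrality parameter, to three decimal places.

δ ≈ 4.004

The noncentrality parameter scales effect size by the design's sample-size factor: δ = d·√n = 0.55 × √53 = 4.0041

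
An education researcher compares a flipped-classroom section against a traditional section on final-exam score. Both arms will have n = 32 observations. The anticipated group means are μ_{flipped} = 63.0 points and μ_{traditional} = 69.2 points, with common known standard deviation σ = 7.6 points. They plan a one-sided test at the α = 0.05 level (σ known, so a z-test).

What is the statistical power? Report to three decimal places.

Power ≈ 0.947

Standardized effect: d = |μ_{flipped} − μ_{traditional}| / σ = |63.0 − 69.2| / 7.6 = 0.8158
Noncentrality parameter: δ = d·√(n/2) = 0.8158 × √(32/2) = 3.2632
Critical value for a one-sided test at α = 0.05: z_α = 1.645.
Power = P(Z > 1.645 − δ) = Φ(1.618) = 0.9472.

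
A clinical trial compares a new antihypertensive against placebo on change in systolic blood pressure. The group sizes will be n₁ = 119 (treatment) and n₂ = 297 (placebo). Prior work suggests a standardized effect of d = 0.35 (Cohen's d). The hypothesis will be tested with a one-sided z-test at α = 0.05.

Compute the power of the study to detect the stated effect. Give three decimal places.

Power ≈ 0.943

Noncentrality parameter: δ = d / √(1/n₁ + 1/n₂) = 0.35 / √(1/119 + 1/297) = 3.2261
Critical value for a one-sided test at α = 0.05: z_α = 1.645.
Power = P(Z > 1.645 − δ) = Φ(1.581) = 0.9431.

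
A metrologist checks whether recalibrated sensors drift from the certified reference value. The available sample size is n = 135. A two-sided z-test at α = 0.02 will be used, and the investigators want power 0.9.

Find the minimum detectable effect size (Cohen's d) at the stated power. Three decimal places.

Required noncentrality: δ = z_{0.01} + z_{0.10} = 2.326 + 1.282 = 3.608.
(Lower-tail contribution to power is negligible for δ > 0.)
δ = d·√n ⇒ d = δ/√n = 3.608/√135 = 0.3105.

d ≈ 0.311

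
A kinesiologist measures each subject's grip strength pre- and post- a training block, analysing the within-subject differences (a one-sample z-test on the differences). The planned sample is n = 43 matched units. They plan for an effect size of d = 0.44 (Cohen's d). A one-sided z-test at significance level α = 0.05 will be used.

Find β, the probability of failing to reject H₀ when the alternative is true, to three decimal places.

β ≈ 0.107

Noncentrality parameter: δ = d·√n = 0.44 × √43 = 2.8853
Critical value for a one-sided test at α = 0.05: z_α = 1.645.
Power = P(Z > 1.645 − δ) = Φ(1.240) = 0.8926.
Type II error: β = 1 − power = 1 − 0.8926 = 0.1074.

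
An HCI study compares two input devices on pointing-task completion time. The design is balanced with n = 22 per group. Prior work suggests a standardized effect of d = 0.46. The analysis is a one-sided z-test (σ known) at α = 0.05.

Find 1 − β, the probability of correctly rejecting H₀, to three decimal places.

Power ≈ 0.453

Noncentrality parameter: δ = d·√(n/2) = 0.46 × √(22/2) = 1.5256
One-sided α = 0.05 → critical value z_{0.05} = 1.645.
Power = P(Z > 1.645 − δ) = Φ(-0.119) = 0.4526.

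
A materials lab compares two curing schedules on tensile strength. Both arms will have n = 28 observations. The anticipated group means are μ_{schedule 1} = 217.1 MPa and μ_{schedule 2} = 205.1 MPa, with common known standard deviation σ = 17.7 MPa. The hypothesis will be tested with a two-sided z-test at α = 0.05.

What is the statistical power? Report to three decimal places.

Power ≈ 0.718

Standardized effect: d = |μ_{schedule 1} − μ_{schedule 2}| / σ = |217.1 − 205.1| / 17.7 = 0.6780
Noncentrality parameter: λ = d·√(n/2) = 0.6780 × √(28/2) = 2.5367
Critical value for a two-sided test at α = 0.05: z_{α/2} = 1.960.
Power = Φ(λ − 1.960) + Φ(−λ − 1.960) = Φ(0.577) + Φ(-4.497) = 0.7179 + 0.0000 = 0.7180.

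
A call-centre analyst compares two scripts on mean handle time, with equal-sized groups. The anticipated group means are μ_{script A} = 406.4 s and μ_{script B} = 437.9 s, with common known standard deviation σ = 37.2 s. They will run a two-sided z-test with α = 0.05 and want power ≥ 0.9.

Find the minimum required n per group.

Standardized effect: d = |μ_{script A} − μ_{script B}| / σ = |406.4 − 437.9| / 37.2 = 0.8468
For power 0.9 need Φ(δ − z_{0.025}) = 0.9, so δ = z_{0.025} + z_{0.10} = 1.960 + 1.282 = 3.242.
(Ignoring the negligible lower-tail rejection probability gives the usual closed-form inversion.)
δ = d·√(n/2) ⇒ n = 2(δ/d)² = 2 × (3.242 / 0.8468)² = 29.31.
Rounding up, n = 30 per group.

n = 30 per group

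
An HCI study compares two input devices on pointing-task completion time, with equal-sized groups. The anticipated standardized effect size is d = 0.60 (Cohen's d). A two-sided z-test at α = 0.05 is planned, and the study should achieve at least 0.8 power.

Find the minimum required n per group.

n = 44 per group

For power 0.8 need Φ(δ − z_{0.025}) = 0.8, so δ = z_{0.025} + z_{0.20} = 1.960 + 0.842 = 2.802.
(For δ > 0 the lower-tail rejection region contributes negligibly to power, so the one-term inversion is standard.)
δ = d·√(n/2) ⇒ n = 2(δ/d)² = 2 × (2.802 / 0.60)² = 43.60.
Round up to the next whole unit.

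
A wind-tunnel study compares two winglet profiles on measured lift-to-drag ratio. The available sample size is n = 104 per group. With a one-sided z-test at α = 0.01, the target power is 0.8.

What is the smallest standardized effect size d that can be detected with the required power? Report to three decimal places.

d ≈ 0.439

Required noncentrality: δ = z_{0.01} + z_{0.20} = 2.326 + 0.842 = 3.168.
δ = d·√(n/2) ⇒ d = δ/√(n/2) = 3.168/√(104/2) = 0.4393.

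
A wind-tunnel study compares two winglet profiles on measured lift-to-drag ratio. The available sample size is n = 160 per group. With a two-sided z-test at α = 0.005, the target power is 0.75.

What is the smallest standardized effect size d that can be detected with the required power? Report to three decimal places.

Need Φ(δ − 2.807) = 0.75, so δ = 2.807 + 0.674 = 3.482.
(The second rejection-region term Φ(−δ − z_{α/2}) is negligible and dropped.)
δ = d·√(n/2) ⇒ d = δ/√(n/2) = 3.482/√(160/2) = 0.3892.

d ≈ 0.389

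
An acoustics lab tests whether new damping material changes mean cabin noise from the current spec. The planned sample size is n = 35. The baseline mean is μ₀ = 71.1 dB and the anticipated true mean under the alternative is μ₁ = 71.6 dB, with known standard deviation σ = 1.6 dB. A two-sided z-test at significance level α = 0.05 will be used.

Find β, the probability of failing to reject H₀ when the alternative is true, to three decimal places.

Standardized effect: d = |μ₁ − μ₀| / σ = |71.6 − 71.1| / 1.6 = 0.3125
Noncentrality parameter: δ = d·√n = 0.3125 × √35 = 1.8488
Two-sided α = 0.05 → critical value z_{0.025} = 1.960.
Power = Φ(δ − 1.960) + Φ(−δ − 1.960) = Φ(-0.111) + Φ(-3.809) = 0.4557 + 0.0001 = 0.4558.
Type II error: β = 1 − power = 1 − 0.4558 = 0.5442.

β ≈ 0.544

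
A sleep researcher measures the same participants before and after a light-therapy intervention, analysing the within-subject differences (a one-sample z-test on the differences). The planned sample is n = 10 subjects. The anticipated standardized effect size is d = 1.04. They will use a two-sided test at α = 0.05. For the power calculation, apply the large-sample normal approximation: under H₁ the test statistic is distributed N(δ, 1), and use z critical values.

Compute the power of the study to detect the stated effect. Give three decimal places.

Power ≈ 0.908

Noncentrality parameter: δ = d·√n = 1.04 × √10 = 3.2888
Two-sided α = 0.05 → critical value z_{0.025} = 1.960.
Power = Φ(δ − 1.960) + Φ(−δ − 1.960) = Φ(1.329) + Φ(-5.249) = 0.9080 + 0.0000 = 0.9080.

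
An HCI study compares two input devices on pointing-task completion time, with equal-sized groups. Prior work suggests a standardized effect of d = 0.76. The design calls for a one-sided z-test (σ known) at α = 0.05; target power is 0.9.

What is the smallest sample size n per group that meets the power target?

n = 30 per group

For power 0.9 need Φ(δ − z_{0.05}) = 0.9, so δ = z_{0.05} + z_{0.10} = 1.645 + 1.282 = 2.926.
δ = d·√(n/2) ⇒ n = 2(δ/d)² = 2 × (2.926 / 0.76)² = 29.65.
Round up to the next whole unit.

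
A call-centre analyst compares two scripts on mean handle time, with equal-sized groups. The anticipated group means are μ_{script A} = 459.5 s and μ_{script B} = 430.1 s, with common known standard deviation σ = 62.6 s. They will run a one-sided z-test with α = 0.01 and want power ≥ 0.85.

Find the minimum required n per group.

n = 103 per group

Standardized effect: d = |μ_{script A} − μ_{script B}| / σ = |459.5 − 430.1| / 62.6 = 0.4696
For power 0.85 need Φ(δ − z_{0.01}) = 0.85, so δ = z_{0.01} + z_{0.15} = 2.326 + 1.036 = 3.363.
δ = d·√(n/2) ⇒ n = 2(δ/d)² = 2 × (3.363 / 0.4696)² = 102.54.
Round up to the next whole unit.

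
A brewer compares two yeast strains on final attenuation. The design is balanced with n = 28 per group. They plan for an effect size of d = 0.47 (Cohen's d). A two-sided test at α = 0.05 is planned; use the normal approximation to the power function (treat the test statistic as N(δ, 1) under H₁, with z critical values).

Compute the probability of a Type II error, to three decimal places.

Noncentrality parameter: δ = d·√(n/2) = 0.47 × √(28/2) = 1.7586
Critical value for a two-sided test at α = 0.05: z_{α/2} = 1.960.
Power = Φ(δ − 1.960) + Φ(−δ − 1.960) = Φ(-0.201) + Φ(-3.719) = 0.4202 + 0.0001 = 0.4203.
Type II error: β = 1 − power = 1 − 0.4203 = 0.5797.

β ≈ 0.580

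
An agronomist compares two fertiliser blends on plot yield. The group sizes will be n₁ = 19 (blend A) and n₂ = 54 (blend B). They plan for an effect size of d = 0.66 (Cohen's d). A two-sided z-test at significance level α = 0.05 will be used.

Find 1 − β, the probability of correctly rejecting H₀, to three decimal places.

Noncentrality parameter: δ = d / √(1/n₁ + 1/n₂) = 0.66 / √(1/19 + 1/54) = 2.4743
Two-sided α = 0.05 → critical value z_{0.025} = 1.960.
Power = Φ(δ − 1.960) + Φ(−δ − 1.960) = Φ(0.514) + Φ(-4.434) = 0.6965 + 0.0000 = 0.6965.

Power ≈ 0.697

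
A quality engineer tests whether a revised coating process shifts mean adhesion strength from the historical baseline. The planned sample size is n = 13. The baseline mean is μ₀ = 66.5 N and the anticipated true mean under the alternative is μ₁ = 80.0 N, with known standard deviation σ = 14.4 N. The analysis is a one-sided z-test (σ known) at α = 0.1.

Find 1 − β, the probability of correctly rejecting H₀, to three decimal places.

Power ≈ 0.982

Standardized effect: d = |μ₁ − μ₀| / σ = |80.0 − 66.5| / 14.4 = 0.9375
Noncentrality parameter: δ = d·√n = 0.9375 × √13 = 3.3802
Critical value for a one-sided test at α = 0.1: z_α = 1.282.
Power = Φ(δ − 1.282) = Φ(2.099) = 0.9821.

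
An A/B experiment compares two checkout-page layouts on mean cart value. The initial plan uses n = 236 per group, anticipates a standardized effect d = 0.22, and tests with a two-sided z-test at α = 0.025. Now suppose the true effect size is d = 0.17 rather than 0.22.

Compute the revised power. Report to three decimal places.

Power ≈ 0.347

With d = 0.17: δ = d·√(n/2) = 0.17 × √(236/2) = 1.8467. Critical value z_{0.0125} = 2.241.
Revised power = Φ(δ − 2.241) + Φ(−δ − 2.241) = Φ(-0.395) + Φ(-4.088) = 0.3465 + 0.0000 = 0.3465.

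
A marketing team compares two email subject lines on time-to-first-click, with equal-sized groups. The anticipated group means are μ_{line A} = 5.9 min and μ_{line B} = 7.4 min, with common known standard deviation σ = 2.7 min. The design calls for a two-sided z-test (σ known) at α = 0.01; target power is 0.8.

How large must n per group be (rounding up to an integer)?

n = 76 per group

Standardized effect: d = |μ_{line A} − μ_{line B}| / σ = |5.9 − 7.4| / 2.7 = 0.5556
Set Φ(δ − 2.576) = 0.8; then δ − 2.576 = Φ⁻¹(0.8) = 0.842, giving δ = 3.417.
(The Φ(−δ − z_{α/2}) term is vanishingly small for δ > 0 and is dropped in the standard sample-size formula.)
δ = d·√(n/2) ⇒ n = 2(δ/d)² = 2 × (3.417 / 0.5556)² = 75.68.
Round up to the next whole unit.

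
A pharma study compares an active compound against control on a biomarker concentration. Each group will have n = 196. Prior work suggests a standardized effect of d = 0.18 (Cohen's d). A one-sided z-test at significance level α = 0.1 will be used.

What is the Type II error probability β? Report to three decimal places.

Noncentrality parameter: δ = d·√(n/2) = 0.18 × √(196/2) = 1.7819
One-sided α = 0.1 → critical value z_{0.1} = 1.282.
Power = Φ(δ − 1.282) = Φ(0.500) = 0.6916.
Type II error: β = 1 − power = 1 − 0.6916 = 0.3084.

β ≈ 0.308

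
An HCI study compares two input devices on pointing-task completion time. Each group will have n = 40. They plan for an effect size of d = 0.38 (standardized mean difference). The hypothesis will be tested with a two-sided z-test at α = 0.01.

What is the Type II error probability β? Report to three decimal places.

Noncentrality parameter: δ = d·√(n/2) = 0.38 × √(40/2) = 1.6994
Critical value for a two-sided test at α = 0.01: z_{α/2} = 2.576.
Power = Φ(δ − 2.576) + Φ(−δ − 2.576) = Φ(-0.876) + Φ(-4.275) = 0.1904 + 0.0000 = 0.1904.
Type II error: β = 1 − power = 1 − 0.1904 = 0.8096.

β ≈ 0.810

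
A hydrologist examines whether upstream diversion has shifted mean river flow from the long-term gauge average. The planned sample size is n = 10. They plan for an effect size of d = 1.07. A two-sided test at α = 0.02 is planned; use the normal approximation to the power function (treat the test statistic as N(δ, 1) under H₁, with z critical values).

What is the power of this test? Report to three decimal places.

Noncentrality parameter: λ = d·√n = 1.07 × √10 = 3.3836
Critical value for a two-sided test at α = 0.02: z_{α/2} = 2.326.
Power = Φ(λ − 2.326) + Φ(−λ − 2.326) = Φ(1.057) + Φ(-5.710) = 0.8548 + 0.0000 = 0.8548.

Power ≈ 0.855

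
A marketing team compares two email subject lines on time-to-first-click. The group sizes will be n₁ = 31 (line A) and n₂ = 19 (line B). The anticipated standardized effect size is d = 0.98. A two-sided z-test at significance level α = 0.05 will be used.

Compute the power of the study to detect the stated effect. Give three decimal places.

Power ≈ 0.920

Noncentrality parameter: δ = d / √(1/n₁ + 1/n₂) = 0.98 / √(1/31 + 1/19) = 3.3636
Critical value for a two-sided test at α = 0.05: z_{α/2} = 1.960.
Power = Φ(δ − 1.960) + Φ(−δ − 1.960) = Φ(1.404) + Φ(-5.324) = 0.9198 + 0.0000 = 0.9198.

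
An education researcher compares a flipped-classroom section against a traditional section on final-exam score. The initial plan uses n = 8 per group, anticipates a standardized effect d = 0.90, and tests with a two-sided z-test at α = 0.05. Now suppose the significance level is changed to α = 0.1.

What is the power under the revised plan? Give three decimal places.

Power ≈ 0.562

δ = d·√(n/2) = 0.90 × √(8/2) = 1.8000 (unchanged). New critical value: z_{0.05} = 1.645.
Revised power = Φ(δ − 1.645) + Φ(−δ − 1.645) = Φ(0.155) + Φ(-3.445) = 0.5616 + 0.0003 = 0.5619.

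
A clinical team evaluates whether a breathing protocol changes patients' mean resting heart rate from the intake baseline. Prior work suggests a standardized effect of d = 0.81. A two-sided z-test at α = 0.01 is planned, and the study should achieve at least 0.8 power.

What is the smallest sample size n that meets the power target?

n = 18

Set Φ(δ − 2.576) = 0.8; then δ − 2.576 = Φ⁻¹(0.8) = 0.842, giving δ = 3.417.
(The Φ(−δ − z_{α/2}) term is vanishingly small for δ > 0 and is dropped in the standard sample-size formula.)
δ = d·√n ⇒ n = (δ/d)² = (3.417 / 0.81)² = 17.80.
Rounding up, n = 18.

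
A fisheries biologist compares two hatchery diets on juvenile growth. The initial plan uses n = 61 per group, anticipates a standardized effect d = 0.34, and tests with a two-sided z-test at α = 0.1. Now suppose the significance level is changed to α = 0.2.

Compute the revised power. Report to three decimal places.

δ = d·√(n/2) = 0.34 × √(61/2) = 1.8777 (unchanged). New critical value: z_{0.1} = 1.282.
Revised power = Φ(δ − 1.282) + Φ(−δ − 1.282) = Φ(0.596) + Φ(-3.159) = 0.7245 + 0.0008 = 0.7253.

Power ≈ 0.725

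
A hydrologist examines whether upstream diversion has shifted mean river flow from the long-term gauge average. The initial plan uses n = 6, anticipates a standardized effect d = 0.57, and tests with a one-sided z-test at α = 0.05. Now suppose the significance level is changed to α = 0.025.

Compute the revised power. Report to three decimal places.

δ = d·√n = 0.57 × √6 = 1.3962 (unchanged). New critical value: z_{0.025} = 1.960.
Revised power = Φ(δ − 1.960) = Φ(-0.564) = 0.2865.

Power ≈ 0.286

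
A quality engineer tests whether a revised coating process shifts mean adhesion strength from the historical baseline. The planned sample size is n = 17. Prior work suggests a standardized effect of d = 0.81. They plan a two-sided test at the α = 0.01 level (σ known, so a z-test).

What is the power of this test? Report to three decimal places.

Noncentrality parameter: δ = d·√n = 0.81 × √17 = 3.3397
Critical value for a two-sided test at α = 0.01: z_{α/2} = 2.576.
Power = Φ(δ − 2.576) + Φ(−δ − 2.576) = Φ(0.764) + Φ(-5.916) = 0.7775 + 0.0000 = 0.7775.

Power ≈ 0.778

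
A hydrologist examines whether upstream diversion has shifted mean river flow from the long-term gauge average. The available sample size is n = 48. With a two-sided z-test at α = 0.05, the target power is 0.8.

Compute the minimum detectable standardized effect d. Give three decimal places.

Need Φ(δ − 1.960) = 0.8, so δ = 1.960 + 0.842 = 2.802.
(The second rejection-region term Φ(−δ − z_{α/2}) is negligible and dropped.)
δ = d·√n ⇒ d = δ/√n = 2.802/√48 = 0.4044.

d ≈ 0.404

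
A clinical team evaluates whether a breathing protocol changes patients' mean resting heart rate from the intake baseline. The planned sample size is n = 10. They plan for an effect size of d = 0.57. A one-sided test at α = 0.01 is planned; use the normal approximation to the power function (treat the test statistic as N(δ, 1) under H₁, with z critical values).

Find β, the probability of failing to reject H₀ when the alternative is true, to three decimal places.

β ≈ 0.700

Noncentrality parameter: δ = d·√n = 0.57 × √10 = 1.8025
Critical value for a one-sided test at α = 0.01: z_α = 2.326.
Power = P(Z > 2.326 − δ) = Φ(-0.524) = 0.3002.
Type II error: β = 1 − power = 1 − 0.3002 = 0.6998.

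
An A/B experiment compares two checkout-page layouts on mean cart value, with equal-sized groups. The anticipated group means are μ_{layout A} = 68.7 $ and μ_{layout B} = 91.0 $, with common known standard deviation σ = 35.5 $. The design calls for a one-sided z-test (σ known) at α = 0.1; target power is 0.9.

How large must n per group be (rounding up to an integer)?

n = 34 per group

Standardized effect: d = |μ_{layout A} − μ_{layout B}| / σ = |68.7 − 91.0| / 35.5 = 0.6282
For power 0.9 need Φ(δ − z_{0.1}) = 0.9, so δ = z_{0.1} + z_{0.10} = 1.282 + 1.282 = 2.563.
δ = d·√(n/2) ⇒ n = 2(δ/d)² = 2 × (2.563 / 0.6282)² = 33.30.
Round up to the next whole unit.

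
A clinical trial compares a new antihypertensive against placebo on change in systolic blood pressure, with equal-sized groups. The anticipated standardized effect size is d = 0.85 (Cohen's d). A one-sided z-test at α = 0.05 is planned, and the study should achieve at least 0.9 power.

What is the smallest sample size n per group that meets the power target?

For power 0.9 need Φ(δ − z_{0.05}) = 0.9, so δ = z_{0.05} + z_{0.10} = 1.645 + 1.282 = 2.926.
δ = d·√(n/2) ⇒ n = 2(δ/d)² = 2 × (2.926 / 0.85)² = 23.71.
Round up to the next whole unit.

n = 24 per group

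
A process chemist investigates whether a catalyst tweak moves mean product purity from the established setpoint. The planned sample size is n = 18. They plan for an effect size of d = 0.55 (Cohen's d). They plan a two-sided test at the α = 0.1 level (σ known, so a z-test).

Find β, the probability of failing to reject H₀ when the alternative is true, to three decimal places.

β ≈ 0.246

Noncentrality parameter: δ = d·√n = 0.55 × √18 = 2.3335
Critical value for a two-sided test at α = 0.1: z_{α/2} = 1.645.
Power = Φ(δ − 1.645) + Φ(−δ − 1.645) = Φ(0.689) + Φ(-3.978) = 0.7545 + 0.0000 = 0.7545.
Type II error: β = 1 − power = 1 − 0.7545 = 0.2455.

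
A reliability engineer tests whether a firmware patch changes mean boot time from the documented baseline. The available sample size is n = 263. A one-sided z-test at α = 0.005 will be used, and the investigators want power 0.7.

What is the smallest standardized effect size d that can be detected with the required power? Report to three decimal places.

d ≈ 0.191

Required noncentrality: δ = z_{0.005} + z_{0.30} = 2.576 + 0.524 = 3.100.
δ = d·√n ⇒ d = δ/√n = 3.100/√263 = 0.1912.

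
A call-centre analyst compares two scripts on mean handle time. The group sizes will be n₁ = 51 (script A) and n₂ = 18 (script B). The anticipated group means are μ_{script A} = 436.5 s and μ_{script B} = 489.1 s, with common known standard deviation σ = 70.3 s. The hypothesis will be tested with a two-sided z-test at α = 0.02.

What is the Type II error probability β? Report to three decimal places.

Standardized effect: d = |μ_{script A} − μ_{script B}| / σ = |436.5 − 489.1| / 70.3 = 0.7482
Noncentrality parameter: δ = d / √(1/n₁ + 1/n₂) = 0.7482 / √(1/51 + 1/18) = 2.7291
Two-sided α = 0.02 → critical value z_{0.01} = 2.326.
Power = Φ(δ − 2.326) + Φ(−δ − 2.326) = Φ(0.403) + Φ(-5.055) = 0.6565 + 0.0000 = 0.6565.
Type II error: β = 1 − power = 1 − 0.6565 = 0.3435.

β ≈ 0.344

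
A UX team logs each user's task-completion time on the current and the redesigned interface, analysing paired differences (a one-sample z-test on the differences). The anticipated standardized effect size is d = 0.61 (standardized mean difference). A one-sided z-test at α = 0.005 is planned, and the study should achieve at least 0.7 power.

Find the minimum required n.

Set Φ(δ − 2.576) = 0.7; then δ − 2.576 = Φ⁻¹(0.7) = 0.524, giving δ = 3.100.
δ = d·√n ⇒ n = (δ/d)² = (3.100 / 0.61)² = 25.83.
Rounding up, n = 26.

n = 26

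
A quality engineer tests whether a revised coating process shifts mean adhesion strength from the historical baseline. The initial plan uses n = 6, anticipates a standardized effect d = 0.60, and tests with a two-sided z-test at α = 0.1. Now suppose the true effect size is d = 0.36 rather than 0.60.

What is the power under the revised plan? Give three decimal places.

With d = 0.36: δ = d·√n = 0.36 × √6 = 0.8818. Critical value z_{0.05} = 1.645.
Revised power = Φ(δ − 1.645) + Φ(−δ − 1.645) = Φ(-0.763) + Φ(-2.527) = 0.2227 + 0.0058 = 0.2285.

Power ≈ 0.228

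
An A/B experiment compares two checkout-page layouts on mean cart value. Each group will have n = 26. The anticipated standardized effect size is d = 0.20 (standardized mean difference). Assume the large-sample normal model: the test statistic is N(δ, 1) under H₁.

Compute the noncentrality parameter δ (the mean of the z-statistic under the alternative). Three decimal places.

δ = d·√(n/2) = 0.20 × √(26/2) = 0.7211

δ ≈ 0.721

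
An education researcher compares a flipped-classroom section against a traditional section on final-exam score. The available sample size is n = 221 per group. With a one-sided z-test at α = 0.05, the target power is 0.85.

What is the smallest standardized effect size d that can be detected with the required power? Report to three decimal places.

d ≈ 0.255

Required noncentrality: δ = z_{0.05} + z_{0.15} = 1.645 + 1.036 = 2.681.
δ = d·√(n/2) ⇒ d = δ/√(n/2) = 2.681/√(221/2) = 0.2551.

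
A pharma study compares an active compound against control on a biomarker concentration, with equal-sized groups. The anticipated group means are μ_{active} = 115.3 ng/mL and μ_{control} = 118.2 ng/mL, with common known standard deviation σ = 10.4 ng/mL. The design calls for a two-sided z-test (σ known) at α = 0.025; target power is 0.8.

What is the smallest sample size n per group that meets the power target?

Standardized effect: d = |μ_{active} − μ_{control}| / σ = |115.3 − 118.2| / 10.4 = 0.2788
Set Φ(δ − 2.241) = 0.8; then δ − 2.241 = Φ⁻¹(0.8) = 0.842, giving δ = 3.083.
(For δ > 0 the lower-tail rejection region contributes negligibly to power, so the one-term inversion is standard.)
δ = d·√(n/2) ⇒ n = 2(δ/d)² = 2 × (3.083 / 0.2788)² = 244.49.
Rounding up, n = 245 per group.

n = 245 per group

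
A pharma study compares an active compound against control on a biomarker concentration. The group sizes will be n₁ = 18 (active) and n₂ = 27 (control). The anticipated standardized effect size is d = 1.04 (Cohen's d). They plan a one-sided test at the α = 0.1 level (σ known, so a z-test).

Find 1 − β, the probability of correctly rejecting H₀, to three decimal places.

Power ≈ 0.984

Noncentrality parameter: δ = d / √(1/n₁ + 1/n₂) = 1.04 / √(1/18 + 1/27) = 3.4178
One-sided α = 0.1 → critical value z_{0.1} = 1.282.
Power = Φ(δ − 1.282) = Φ(2.136) = 0.9837.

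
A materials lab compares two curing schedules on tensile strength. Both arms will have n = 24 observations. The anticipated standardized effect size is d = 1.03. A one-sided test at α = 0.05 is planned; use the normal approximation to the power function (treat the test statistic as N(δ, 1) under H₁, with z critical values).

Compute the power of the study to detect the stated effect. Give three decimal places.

Noncentrality parameter: δ = d·√(n/2) = 1.03 × √(24/2) = 3.5680
One-sided α = 0.05 → critical value z_{0.05} = 1.645.
Power = P(Z > 1.645 − δ) = Φ(1.923) = 0.9728.

Power ≈ 0.973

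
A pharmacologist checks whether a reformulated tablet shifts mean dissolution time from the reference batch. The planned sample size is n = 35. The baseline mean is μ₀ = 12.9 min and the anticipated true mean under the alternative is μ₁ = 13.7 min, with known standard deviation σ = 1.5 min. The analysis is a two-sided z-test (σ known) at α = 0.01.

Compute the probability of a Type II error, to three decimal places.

β ≈ 0.281

Standardized effect: d = |μ₁ − μ₀| / σ = |13.7 − 12.9| / 1.5 = 0.5333
Noncentrality parameter: δ = d·√n = 0.5333 × √35 = 3.1552
Critical value for a two-sided test at α = 0.01: z_{α/2} = 2.576.
Power = Φ(δ − 2.576) + Φ(−δ − 2.576) = Φ(0.579) + Φ(-5.731) = 0.7188 + 0.0000 = 0.7188.
Type II error: β = 1 − power = 1 − 0.7188 = 0.2812.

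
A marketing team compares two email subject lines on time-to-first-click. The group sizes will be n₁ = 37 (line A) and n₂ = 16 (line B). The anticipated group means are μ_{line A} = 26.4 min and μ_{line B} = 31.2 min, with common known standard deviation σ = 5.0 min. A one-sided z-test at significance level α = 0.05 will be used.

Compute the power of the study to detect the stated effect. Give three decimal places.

Power ≈ 0.941

Standardized effect: d = |μ_{line A} − μ_{line B}| / σ = |26.4 − 31.2| / 5.0 = 0.9600
Noncentrality parameter: λ = d / √(1/n₁ + 1/n₂) = 0.9600 / √(1/37 + 1/16) = 3.2084
One-sided α = 0.05 → critical value z_{0.05} = 1.645.
Power = Φ(λ − 1.645) = Φ(1.564) = 0.9410.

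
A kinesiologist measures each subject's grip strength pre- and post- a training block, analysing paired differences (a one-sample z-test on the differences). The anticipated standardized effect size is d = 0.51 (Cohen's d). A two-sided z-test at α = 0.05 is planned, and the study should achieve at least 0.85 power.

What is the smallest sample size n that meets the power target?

n = 35

Set Φ(δ − 1.960) = 0.85; then δ − 1.960 = Φ⁻¹(0.85) = 1.036, giving δ = 2.996.
(Ignoring the negligible lower-tail rejection probability gives the usual closed-form inversion.)
δ = d·√n ⇒ n = (δ/d)² = (2.996 / 0.51)² = 34.52.
Round up to the next whole unit.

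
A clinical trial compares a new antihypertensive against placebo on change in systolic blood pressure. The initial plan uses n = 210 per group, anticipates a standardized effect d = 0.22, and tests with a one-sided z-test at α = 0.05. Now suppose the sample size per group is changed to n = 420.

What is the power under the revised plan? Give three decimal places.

With n = 420 per group: δ = d·√(n/2) = 0.22 × √(420/2) = 3.1881. Critical value z_{0.05} = 1.645.
Revised power = Φ(δ − 1.645) = Φ(1.543) = 0.9386.

Power ≈ 0.939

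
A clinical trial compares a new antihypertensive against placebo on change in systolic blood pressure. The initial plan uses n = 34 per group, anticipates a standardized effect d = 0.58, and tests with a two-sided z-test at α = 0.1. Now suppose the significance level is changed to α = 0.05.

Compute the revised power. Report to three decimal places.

Power ≈ 0.667

δ = d·√(n/2) = 0.58 × √(34/2) = 2.3914 (unchanged). New critical value: z_{0.025} = 1.960.
Revised power = Φ(δ − 1.960) + Φ(−δ − 1.960) = Φ(0.431) + Φ(-4.351) = 0.6669 + 0.0000 = 0.6669.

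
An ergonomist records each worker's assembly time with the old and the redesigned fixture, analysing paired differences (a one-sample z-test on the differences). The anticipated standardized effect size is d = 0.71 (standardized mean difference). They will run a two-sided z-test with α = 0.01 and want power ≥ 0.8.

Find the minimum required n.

n = 24

For power 0.8 need Φ(δ − z_{0.005}) = 0.8, so δ = z_{0.005} + z_{0.20} = 2.576 + 0.842 = 3.417.
(Ignoring the negligible lower-tail rejection probability gives the usual closed-form inversion.)
δ = d·√n ⇒ n = (δ/d)² = (3.417 / 0.71)² = 23.17.
Rounding up, n = 24.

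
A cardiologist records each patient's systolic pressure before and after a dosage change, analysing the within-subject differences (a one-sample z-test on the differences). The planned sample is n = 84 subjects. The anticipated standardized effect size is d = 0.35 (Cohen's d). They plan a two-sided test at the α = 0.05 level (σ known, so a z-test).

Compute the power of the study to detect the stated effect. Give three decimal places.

Power ≈ 0.894

Noncentrality parameter: δ = d·√n = 0.35 × √84 = 3.2078
Critical value for a two-sided test at α = 0.05: z_{α/2} = 1.960.
Power = Φ(δ − 1.960) + Φ(−δ − 1.960) = Φ(1.248) + Φ(-5.168) = 0.8940 + 0.0000 = 0.8940.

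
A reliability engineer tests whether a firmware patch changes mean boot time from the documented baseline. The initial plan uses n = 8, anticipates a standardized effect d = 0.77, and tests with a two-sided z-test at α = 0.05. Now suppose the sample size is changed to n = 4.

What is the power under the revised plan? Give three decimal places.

With n = 4: δ = d·√n = 0.77 × √4 = 1.5400. Critical value z_{0.025} = 1.960.
Revised power = Φ(δ − 1.960) + Φ(−δ − 1.960) = Φ(-0.420) + Φ(-3.500) = 0.3373 + 0.0002 = 0.3375.

Power ≈ 0.337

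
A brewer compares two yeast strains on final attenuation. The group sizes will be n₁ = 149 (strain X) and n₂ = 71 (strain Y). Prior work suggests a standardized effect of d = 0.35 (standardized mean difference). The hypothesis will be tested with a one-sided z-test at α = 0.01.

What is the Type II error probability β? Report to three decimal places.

Noncentrality parameter: δ = d / √(1/n₁ + 1/n₂) = 0.35 / √(1/149 + 1/71) = 2.4271
Critical value for a one-sided test at α = 0.01: z_α = 2.326.
Power = P(Z > 2.326 − δ) = Φ(0.101) = 0.5401.
Type II error: β = 1 − power = 1 − 0.5401 = 0.4599.

β ≈ 0.460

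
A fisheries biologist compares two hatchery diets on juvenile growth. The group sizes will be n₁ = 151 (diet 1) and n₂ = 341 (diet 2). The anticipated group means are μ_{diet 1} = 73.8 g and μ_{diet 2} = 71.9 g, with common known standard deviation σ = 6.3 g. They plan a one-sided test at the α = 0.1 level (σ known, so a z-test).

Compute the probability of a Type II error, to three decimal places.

Standardized effect: d = |μ_{diet 1} − μ_{diet 2}| / σ = |73.8 − 71.9| / 6.3 = 0.3016
Noncentrality parameter: λ = d / √(1/n₁ + 1/n₂) = 0.3016 / √(1/151 + 1/341) = 3.0853
One-sided α = 0.1 → critical value z_{0.1} = 1.282.
Power = Φ(λ − 1.282) = Φ(1.804) = 0.9644.
Type II error: β = 1 − power = 1 − 0.9644 = 0.0356.

β ≈ 0.036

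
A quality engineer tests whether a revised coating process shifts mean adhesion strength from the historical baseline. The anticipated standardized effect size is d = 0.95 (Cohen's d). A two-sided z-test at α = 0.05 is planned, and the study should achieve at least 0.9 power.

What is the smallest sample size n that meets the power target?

For power 0.9 need Φ(δ − z_{0.025}) = 0.9, so δ = z_{0.025} + z_{0.10} = 1.960 + 1.282 = 3.242.
(For δ > 0 the lower-tail rejection region contributes negligibly to power, so the one-term inversion is standard.)
δ = d·√n ⇒ n = (δ/d)² = (3.242 / 0.95)² = 11.64.
Round up to the next whole unit.

n = 12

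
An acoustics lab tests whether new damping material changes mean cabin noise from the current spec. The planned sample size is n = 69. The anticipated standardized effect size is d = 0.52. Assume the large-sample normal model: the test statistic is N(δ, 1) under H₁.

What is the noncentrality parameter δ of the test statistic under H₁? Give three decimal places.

δ ≈ 4.319

The noncentrality parameter scales effect size by the design's sample-size factor: δ = d·√n = 0.52 × √69 = 4.3194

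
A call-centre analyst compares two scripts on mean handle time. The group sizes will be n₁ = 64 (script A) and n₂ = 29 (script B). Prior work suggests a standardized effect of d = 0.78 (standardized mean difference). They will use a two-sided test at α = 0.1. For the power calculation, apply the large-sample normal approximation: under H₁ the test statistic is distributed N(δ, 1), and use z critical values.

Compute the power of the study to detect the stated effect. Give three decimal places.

Power ≈ 0.967

Noncentrality parameter: λ = d / √(1/n₁ + 1/n₂) = 0.78 / √(1/64 + 1/29) = 3.4845
Critical value for a two-sided test at α = 0.1: z_{α/2} = 1.645.
Power = Φ(λ − 1.645) + Φ(−λ − 1.645) = Φ(1.840) + Φ(-5.129) = 0.9671 + 0.0000 = 0.9671.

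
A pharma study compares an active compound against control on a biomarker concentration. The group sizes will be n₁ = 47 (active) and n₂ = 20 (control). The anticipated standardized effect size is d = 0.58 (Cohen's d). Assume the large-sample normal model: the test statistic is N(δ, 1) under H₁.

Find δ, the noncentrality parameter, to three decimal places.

The noncentrality parameter scales effect size by the design's sample-size factor: δ = d / √(1/n₁ + 1/n₂) = 0.58 / √(1/47 + 1/20) = 2.1725

δ ≈ 2.172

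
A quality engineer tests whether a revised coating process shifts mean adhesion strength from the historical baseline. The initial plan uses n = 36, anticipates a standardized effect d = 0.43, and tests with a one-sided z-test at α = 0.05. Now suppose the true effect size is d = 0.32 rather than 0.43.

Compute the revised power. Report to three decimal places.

With d = 0.32: δ = d·√n = 0.32 × √36 = 1.9200. Critical value z_{0.05} = 1.645.
Revised power = Φ(δ − 1.645) = Φ(0.275) = 0.6084.

Power ≈ 0.608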